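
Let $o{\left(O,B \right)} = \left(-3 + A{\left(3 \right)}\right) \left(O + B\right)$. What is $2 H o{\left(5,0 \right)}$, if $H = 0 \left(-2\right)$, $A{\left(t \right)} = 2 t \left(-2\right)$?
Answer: $0$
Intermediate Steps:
$A{\left(t \right)} = - 4 t$
$H = 0$
$o{\left(O,B \right)} = - 15 B - 15 O$ ($o{\left(O,B \right)} = \left(-3 - 12\right) \left(O + B\right) = \left(-3 - 12\right) \left(B + O\right) = - 15 \left(B + O\right) = - 15 B - 15 O$)
$2 H o{\left(5,0 \right)} = 2 \cdot 0 \left(\left(-15\right) 0 - 75\right) = 0 \left(0 - 75\right) = 0 \left(-75\right) = 0$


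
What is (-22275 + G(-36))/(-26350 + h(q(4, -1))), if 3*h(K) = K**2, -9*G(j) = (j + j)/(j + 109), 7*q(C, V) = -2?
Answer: 239031849/282761558 ≈ 0.84535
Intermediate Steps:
q(C, V) = -2/7 (q(C, V) = (1/7)*(-2) = -2/7)
G(j) = -2*j/(9*(109 + j)) (G(j) = -(j + j)/(9*(j + 109)) = -2*j/(9*(109 + j)))
h(K) = K**2/3
(-22275 + G(-36))/(-26350 + h(q(4, -1))) = (-22275 - 2*(-36)/(981 + 9*(-36)))/(-26350 + (-2/7)**2/3) = (-22275 - 2*(-36)/(981 - 324))/(-26350 + (1/3)*(4/49)) = (-22275 - 2*(-36)/657)/(-26350 + 4/147) = (-22275 - 2*(-36)*1/657)/(-3873446/147) = (-22275 + 8/73)*(-147/3873446) = -1626067/73*(-147/3873446) = 239031849/282761558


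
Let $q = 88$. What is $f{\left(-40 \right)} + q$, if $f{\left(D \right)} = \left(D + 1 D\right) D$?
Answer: $3288$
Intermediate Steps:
$f{\left(D \right)} = 2 D^{2}$ ($f{\left(D \right)} = \left(D + D\right) D = 2 D D = 2 D^{2}$)
$f{\left(-40 \right)} + q = 2 \left(-40\right)^{2} + 88 = 2 \cdot 1600 + 88 = 3200 + 88 = 3288$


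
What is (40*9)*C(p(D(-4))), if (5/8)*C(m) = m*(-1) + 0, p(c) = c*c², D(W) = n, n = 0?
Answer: 0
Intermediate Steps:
D(W) = 0
p(c) = c³
C(m) = -8*m/5 (C(m) = 8*(m*(-1) + 0)/5 = 8*(-m + 0)/5 = 8*(-m)/5 = -8*m/5)
(40*9)*C(p(D(-4))) = (40*9)*(-8/5*0³) = 360*(-8/5*0) = 360*0 = 0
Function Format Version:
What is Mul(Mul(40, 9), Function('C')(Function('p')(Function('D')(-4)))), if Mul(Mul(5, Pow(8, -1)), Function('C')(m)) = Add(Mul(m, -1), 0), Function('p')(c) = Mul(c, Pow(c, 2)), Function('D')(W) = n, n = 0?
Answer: 0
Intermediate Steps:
Function('D')(W) = 0
Function('p')(c) = Pow(c, 3)
Function('C')(m) = Mul(Rational(-8, 5), m) (Function('C')(m) = Mul(Rational(8, 5), Add(Mul(m, -1), 0)) = Mul(Rational(8, 5), Add(Mul(-1, m), 0)) = Mul(Rational(8, 5), Mul(-1, m)) = Mul(Rational(-8, 5), m))
Mul(Mul(40, 9), Function('C')(Function('p')(Function('D')(-4)))) = Mul(Mul(40, 9), Mul(Rational(-8, 5), Pow(0, 3))) = Mul(360, Mul(Rational(-8, 5), 0)) = Mul(360, 0) = 0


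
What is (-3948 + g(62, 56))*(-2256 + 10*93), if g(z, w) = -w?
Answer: 5309304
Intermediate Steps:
(-3948 + g(62, 56))*(-2256 + 10*93) = (-3948 - 1*56)*(-2256 + 10*93) = (-3948 - 56)*(-2256 + 930) = -4004*(-1326) = 5309304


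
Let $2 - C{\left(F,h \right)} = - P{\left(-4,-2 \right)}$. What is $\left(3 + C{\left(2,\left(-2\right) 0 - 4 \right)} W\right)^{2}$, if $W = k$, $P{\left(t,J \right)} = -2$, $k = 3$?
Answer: $9$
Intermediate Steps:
$C{\left(F,h \right)} = 0$ ($C{\left(F,h \right)} = 2 - \left(-1\right) \left(-2\right) = 2 - 2 = 0$)
$W = 3$
$\left(3 + C{\left(2,\left(-2\right) 0 - 4 \right)} W\right)^{2} = \left(3 + 0 \cdot 3\right)^{2} = \left(3 + 0\right)^{2} = 3^{2} = 9$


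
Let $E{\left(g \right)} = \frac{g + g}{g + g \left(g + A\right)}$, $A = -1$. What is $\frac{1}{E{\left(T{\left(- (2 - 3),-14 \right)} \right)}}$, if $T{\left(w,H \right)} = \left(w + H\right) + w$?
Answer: $-6$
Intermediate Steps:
$T{\left(w,H \right)} = H + 2 w$ ($T{\left(w,H \right)} = \left(H + w\right) + w = H + 2 w$)
$E{\left(g \right)} = \frac{2 g}{g + g \left(-1 + g\right)}$ ($E{\left(g \right)} = \frac{g + g}{g + g \left(g - 1\right)} = \frac{2 g}{g + g \left(-1 + g\right)}$)
$\frac{1}{E{\left(T{\left(- (2 - 3),-14 \right)} \right)}} = \frac{1}{2 \frac{1}{-14 + 2 \left(- (2 - 3)\right)}} = \frac{1}{2 \frac{1}{-14 + 2 \left(\left(-1\right) \left(-1\right)\right)}} = \frac{1}{2 \frac{1}{-14 + 2 \cdot 1}} = \frac{1}{2 \frac{1}{-14 + 2}} = \frac{1}{2 \frac{1}{-12}} = \frac{1}{2 \left(- \frac{1}{12}\right)} = \frac{1}{- \frac{1}{6}} = -6$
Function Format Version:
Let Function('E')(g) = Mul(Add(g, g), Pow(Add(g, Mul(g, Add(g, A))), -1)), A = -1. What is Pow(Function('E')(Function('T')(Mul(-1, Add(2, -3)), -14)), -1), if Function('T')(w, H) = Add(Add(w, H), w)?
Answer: -6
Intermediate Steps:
Function('T')(w, H) = Add(H, Mul(2, w)) (Function('T')(w, H) = Add(Add(H, w), w) = Add(H, Mul(2, w)))
Function('E')(g) = Mul(2, g, Pow(Add(g, Mul(g, Add(-1, g))), -1)) (Function('E')(g) = Mul(Add(g, g), Pow(Add(g, Mul(g, Add(g, -1))), -1)) = Mul(Mul(2, g), Pow(Add(g, Mul(g, Add(-1, g))), -1)) = Mul(2, g, Pow(Add(g, Mul(g, Add(-1, g))), -1)))
Pow(Function('E')(Function('T')(Mul(-1, Add(2, -3)), -14)), -1) = Pow(Mul(2, Pow(Add(-14, Mul(2, Mul(-1, Add(2, -3)))), -1)), -1) = Pow(Mul(2, Pow(Add(-14, Mul(2, Mul(-1, -1))), -1)), -1) = Pow(Mul(2, Pow(Add(-14, Mul(2, 1)), -1)), -1) = Pow(Mul(2, Pow(Add(-14, 2), -1)), -1) = Pow(Mul(2, Pow(-12, -1)), -1) = Pow(Mul(2, Rational(-1, 12)), -1) = Pow(Rational(-1, 6), -1) = -6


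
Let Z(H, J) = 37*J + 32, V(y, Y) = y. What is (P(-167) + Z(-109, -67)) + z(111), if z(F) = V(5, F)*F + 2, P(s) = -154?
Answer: -2044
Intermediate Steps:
Z(H, J) = 32 + 37*J
z(F) = 2 + 5*F (z(F) = 5*F + 2 = 2 + 5*F)
(P(-167) + Z(-109, -67)) + z(111) = (-154 + (32 + 37*(-67))) + (2 + 5*111) = (-154 + (32 - 2479)) + (2 + 555) = (-154 - 2447) + 557 = -2601 + 557 = -2044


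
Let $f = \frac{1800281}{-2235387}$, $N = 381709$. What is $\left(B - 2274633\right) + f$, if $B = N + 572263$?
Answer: $- \frac{421741461584}{319341} \approx -1.3207 \cdot 10^{6}$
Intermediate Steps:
$f = - \frac{257183}{319341}$ ($f = 1800281 \left(- \frac{1}{2235387}\right) = - \frac{257183}{319341} \approx -0.80536$)
$B = 953972$ ($B = 381709 + 572263 = 953972$)
$\left(B - 2274633\right) + f = \left(953972 - 2274633\right) - \frac{257183}{319341} = -1320661 - \frac{257183}{319341} = - \frac{421741461584}{319341}$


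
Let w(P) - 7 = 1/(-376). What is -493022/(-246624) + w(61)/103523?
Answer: 171351398875/85712074896 ≈ 1.9992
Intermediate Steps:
w(P) = 2631/376 (w(P) = 7 + 1/(-376) = 7 - 1/376 = 2631/376)
-493022/(-246624) + w(61)/103523 = -493022/(-246624) + (2631/376)/103523 = -493022*(-1/246624) + (2631/376)*(1/103523) = 246511/123312 + 2631/38924648 = 171351398875/85712074896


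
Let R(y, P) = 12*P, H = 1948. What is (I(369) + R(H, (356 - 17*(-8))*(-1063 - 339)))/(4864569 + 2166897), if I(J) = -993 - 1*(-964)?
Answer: -8277437/7031466 ≈ -1.1772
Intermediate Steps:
I(J) = -29 (I(J) = -993 + 964 = -29)
(I(369) + R(H, (356 - 17*(-8))*(-1063 - 339)))/(4864569 + 2166897) = (-29 + 12*((356 - 17*(-8))*(-1063 - 339)))/(4864569 + 2166897) = (-29 + 12*((356 + 136)*(-1402)))/7031466 = (-29 + 12*(492*(-1402)))*(1/7031466) = (-29 + 12*(-689784))*(1/7031466) = (-29 - 8277408)*(1/7031466) = -8277437*1/7031466 = -8277437/7031466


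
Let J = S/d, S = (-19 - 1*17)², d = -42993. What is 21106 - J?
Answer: 100823506/4777 ≈ 21106.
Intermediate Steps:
S = 1296 (S = (-19 - 17)² = (-36)² = 1296)
J = -144/4777 (J = 1296/(-42993) = 1296*(-1/42993) = -144/4777 ≈ -0.030144)
21106 - J = 21106 - 1*(-144/4777) = 21106 + 144/4777 = 100823506/4777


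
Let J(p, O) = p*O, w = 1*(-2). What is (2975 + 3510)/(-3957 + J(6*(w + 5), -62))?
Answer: -6485/5073 ≈ -1.2783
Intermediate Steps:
w = -2
J(p, O) = O*p
(2975 + 3510)/(-3957 + J(6*(w + 5), -62)) = (2975 + 3510)/(-3957 - 372*(-2 + 5)) = 6485/(-3957 - 372*3) = 6485/(-3957 - 62*18) = 6485/(-3957 - 1116) = 6485/(-5073) = 6485*(-1/5073) = -6485/5073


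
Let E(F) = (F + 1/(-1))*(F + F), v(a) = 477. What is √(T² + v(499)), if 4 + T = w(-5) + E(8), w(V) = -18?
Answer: 3*√953 ≈ 92.612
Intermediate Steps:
E(F) = 2*F*(-1 + F) (E(F) = (F - 1)*(2*F) = (-1 + F)*(2*F) = 2*F*(-1 + F))
T = 90 (T = -4 + (-18 + 2*8*(-1 + 8)) = -4 + (-18 + 2*8*7) = -4 + (-18 + 112) = -4 + 94 = 90)
√(T² + v(499)) = √(90² + 477) = √(8100 + 477) = √8577 = 3*√953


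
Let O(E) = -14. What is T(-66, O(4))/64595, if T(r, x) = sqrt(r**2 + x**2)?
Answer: 2*sqrt(1138)/64595 ≈ 0.0010445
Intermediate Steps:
T(-66, O(4))/64595 = sqrt((-66)**2 + (-14)**2)/64595 = sqrt(4356 + 196)*(1/64595) = sqrt(4552)*(1/64595) = (2*sqrt(1138))*(1/64595) = 2*sqrt(1138)/64595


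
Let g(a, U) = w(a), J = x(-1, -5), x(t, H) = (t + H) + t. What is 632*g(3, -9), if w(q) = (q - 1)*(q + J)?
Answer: -5056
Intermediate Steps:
x(t, H) = H + 2*t (x(t, H) = (H + t) + t = H + 2*t)
J = -7 (J = -5 + 2*(-1) = -5 - 2 = -7)
w(q) = (-1 + q)*(-7 + q) (w(q) = (q - 1)*(q - 7) = (-1 + q)*(-7 + q))
g(a, U) = 7 + a**2 - 8*a
632*g(3, -9) = 632*(7 + 3**2 - 8*3) = 632*(7 + 9 - 24) = 632*(-8) = -5056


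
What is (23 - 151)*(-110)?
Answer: 14080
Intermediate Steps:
(23 - 151)*(-110) = -128*(-110) = 14080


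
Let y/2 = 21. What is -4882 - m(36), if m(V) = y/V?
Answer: -29299/6 ≈ -4883.2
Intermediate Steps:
y = 42 (y = 2*21 = 42)
m(V) = 42/V
-4882 - m(36) = -4882 - 42/36 = -4882 - 1*7/6 = -4882 - 7/6 = -29299/6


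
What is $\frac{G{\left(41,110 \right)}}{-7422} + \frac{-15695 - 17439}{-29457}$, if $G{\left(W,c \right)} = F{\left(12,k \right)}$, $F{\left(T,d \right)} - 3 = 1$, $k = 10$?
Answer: $\frac{40967120}{36438309} \approx 1.1243$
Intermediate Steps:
$F{\left(T,d \right)} = 4$ ($F{\left(T,d \right)} = 3 + 1 = 4$)
$G{\left(W,c \right)} = 4$
$\frac{G{\left(41,110 \right)}}{-7422} + \frac{-15695 - 17439}{-29457} = \frac{4}{-7422} + \frac{-15695 - 17439}{-29457} = 4 \left(- \frac{1}{7422}\right) + \left(-15695 - 17439\right) \left(- \frac{1}{29457}\right) = - \frac{2}{3711} - - \frac{33134}{29457} = - \frac{2}{3711} + \frac{33134}{29457} = \frac{40967120}{36438309}$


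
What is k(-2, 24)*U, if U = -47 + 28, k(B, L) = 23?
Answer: -437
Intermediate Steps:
U = -19
k(-2, 24)*U = 23*(-19) = -437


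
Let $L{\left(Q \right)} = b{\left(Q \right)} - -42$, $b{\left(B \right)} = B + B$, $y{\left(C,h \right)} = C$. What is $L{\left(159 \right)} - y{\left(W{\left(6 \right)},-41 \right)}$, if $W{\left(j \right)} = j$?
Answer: $354$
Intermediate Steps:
$b{\left(B \right)} = 2 B$
$L{\left(Q \right)} = 42 + 2 Q$ ($L{\left(Q \right)} = 2 Q - -42 = 2 Q + 42 = 42 + 2 Q$)
$L{\left(159 \right)} - y{\left(W{\left(6 \right)},-41 \right)} = \left(42 + 2 \cdot 159\right) - 6 = \left(42 + 318\right) - 6 = 360 - 6 = 354$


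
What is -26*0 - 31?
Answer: -31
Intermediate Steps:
-26*0 - 31 = 0 - 31 = -31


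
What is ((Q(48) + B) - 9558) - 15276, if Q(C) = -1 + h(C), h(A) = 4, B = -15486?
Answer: -40317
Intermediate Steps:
Q(C) = 3 (Q(C) = -1 + 4 = 3)
((Q(48) + B) - 9558) - 15276 = ((3 - 15486) - 9558) - 15276 = (-15483 - 9558) - 15276 = -25041 - 15276 = -40317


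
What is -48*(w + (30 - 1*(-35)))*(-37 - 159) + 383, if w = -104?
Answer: -366529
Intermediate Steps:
-48*(w + (30 - 1*(-35)))*(-37 - 159) + 383 = -48*(-104 + (30 - 1*(-35)))*(-37 - 159) + 383 = -48*(-104 + (30 + 35))*(-196) + 383 = -48*(-104 + 65)*(-196) + 383 = -(-1872)*(-196) + 383 = -48*7644 + 383 = -366912 + 383 = -366529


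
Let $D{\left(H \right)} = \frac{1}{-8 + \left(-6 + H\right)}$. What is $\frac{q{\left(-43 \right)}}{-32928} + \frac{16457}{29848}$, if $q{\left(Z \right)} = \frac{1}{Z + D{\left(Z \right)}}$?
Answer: $\frac{7909112671}{14344710016} \approx 0.55136$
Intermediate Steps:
$D{\left(H \right)} = \frac{1}{-14 + H}$
$q{\left(Z \right)} = \frac{1}{Z + \frac{1}{-14 + Z}}$
$\frac{q{\left(-43 \right)}}{-32928} + \frac{16457}{29848} = \frac{\frac{1}{1 - 43 \left(-14 - 43\right)} \left(-14 - 43\right)}{-32928} + \frac{16457}{29848} = \frac{1}{1 - -2451} \left(-57\right) \left(- \frac{1}{32928}\right) + 16457 \cdot \frac{1}{29848} = \frac{1}{1 + 2451} \left(-57\right) \left(- \frac{1}{32928}\right) + \frac{2351}{4264} = \frac{1}{2452} \left(-57\right) \left(- \frac{1}{32928}\right) + \frac{2351}{4264} = \left(- \frac{57}{2452}\right) \left(- \frac{1}{32928}\right) + \frac{2351}{4264} = \frac{19}{26913152} + \frac{2351}{4264} = \frac{7909112671}{14344710016}$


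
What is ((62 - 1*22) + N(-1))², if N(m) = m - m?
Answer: 1600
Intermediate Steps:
N(m) = 0
((62 - 1*22) + N(-1))² = ((62 - 1*22) + 0)² = ((62 - 22) + 0)² = (40 + 0)² = 40² = 1600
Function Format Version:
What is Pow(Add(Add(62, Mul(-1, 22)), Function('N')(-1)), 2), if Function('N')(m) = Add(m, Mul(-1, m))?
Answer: 1600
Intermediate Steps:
Function('N')(m) = 0
Pow(Add(Add(62, Mul(-1, 22)), Function('N')(-1)), 2) = Pow(Add(Add(62, Mul(-1, 22)), 0), 2) = Pow(Add(Add(62, -22), 0), 2) = Pow(Add(40, 0), 2) = Pow(40, 2) = 1600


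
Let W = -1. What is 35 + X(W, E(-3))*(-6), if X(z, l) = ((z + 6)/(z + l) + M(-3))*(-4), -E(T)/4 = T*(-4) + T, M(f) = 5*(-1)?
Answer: -3265/37 ≈ -88.243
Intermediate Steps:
M(f) = -5
E(T) = 12*T (E(T) = -4*(T*(-4) + T) = -4*(-4*T + T) = -(-12)*T = 12*T)
X(z, l) = 20 - 4*(6 + z)/(l + z) (X(z, l) = ((z + 6)/(z + l) - 5)*(-4) = ((6 + z)/(l + z) - 5)*(-4) = (-5 + (6 + z)/(l + z))*(-4) = 20 - 4*(6 + z)/(l + z))
35 + X(W, E(-3))*(-6) = 35 + (4*(-6 + 4*(-1) + 5*(12*(-3)))/(12*(-3) - 1))*(-6) = 35 + (4*(-6 - 4 + 5*(-36))/(-36 - 1))*(-6) = 35 + (4*(-6 - 4 - 180)/(-37))*(-6) = 35 + (4*(-1/37)*(-190))*(-6) = 35 + (760/37)*(-6) = 35 - 4560/37 = -3265/37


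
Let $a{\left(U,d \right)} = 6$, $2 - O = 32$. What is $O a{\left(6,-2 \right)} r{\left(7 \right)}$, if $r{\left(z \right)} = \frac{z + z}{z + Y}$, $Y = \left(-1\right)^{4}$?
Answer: $-315$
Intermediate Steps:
$O = -30$ ($O = 2 - 32 = -30$)
$Y = 1$
$r{\left(z \right)} = \frac{2 z}{1 + z}$ ($r{\left(z \right)} = \frac{z + z}{z + 1} = \frac{2 z}{1 + z}$)
$O a{\left(6,-2 \right)} r{\left(7 \right)} = \left(-30\right) 6 \cdot 2 \cdot 7 \frac{1}{1 + 7} = - 180 \cdot 2 \cdot 7 \cdot \frac{1}{8} = \left(-180\right) \frac{7}{4} = -315$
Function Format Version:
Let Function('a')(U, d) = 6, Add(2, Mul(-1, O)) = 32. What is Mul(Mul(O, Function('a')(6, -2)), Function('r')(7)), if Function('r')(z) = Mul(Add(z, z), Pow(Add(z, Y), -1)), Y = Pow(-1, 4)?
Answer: -315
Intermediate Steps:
O = -30 (O = Add(2, Mul(-1, 32)) = Add(2, -32) = -30)
Y = 1
Function('r')(z) = Mul(2, z, Pow(Add(1, z), -1)) (Function('r')(z) = Mul(Add(z, z), Pow(Add(z, 1), -1)) = Mul(Mul(2, z), Pow(Add(1, z), -1)) = Mul(2, z, Pow(Add(1, z), -1)))
Mul(Mul(O, Function('a')(6, -2)), Function('r')(7)) = Mul(Mul(-30, 6), Mul(2, 7, Pow(Add(1, 7), -1))) = Mul(-180, Mul(2, 7, Pow(8, -1))) = Mul(-180, Mul(2, 7, Rational(1, 8))) = Mul(-180, Rational(7, 4)) = -315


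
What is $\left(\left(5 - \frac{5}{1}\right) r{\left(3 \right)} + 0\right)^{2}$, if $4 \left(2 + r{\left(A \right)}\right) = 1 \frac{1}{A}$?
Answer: $0$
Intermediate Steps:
$r{\left(A \right)} = -2 + \frac{1}{4 A}$ ($r{\left(A \right)} = -2 + \frac{1 \frac{1}{A}}{4} = -2 + \frac{1}{4 A}$)
$\left(\left(5 - \frac{5}{1}\right) r{\left(3 \right)} + 0\right)^{2} = \left(\left(5 - \frac{5}{1}\right) \left(-2 + \frac{1}{4 \cdot 3}\right) + 0\right)^{2} = \left(\left(5 - 5\right) \left(-2 + \frac{1}{4} \cdot \frac{1}{3}\right) + 0\right)^{2} = \left(\left(5 - 5\right) \left(-2 + \frac{1}{12}\right) + 0\right)^{2} = \left(0 \left(- \frac{23}{12}\right) + 0\right)^{2} = \left(0 + 0\right)^{2} = 0^{2} = 0$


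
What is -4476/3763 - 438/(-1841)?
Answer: -6592122/6927683 ≈ -0.95156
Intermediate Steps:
-4476/3763 - 438/(-1841) = -4476*1/3763 - 438*(-1/1841) = -4476/3763 + 438/1841 = -6592122/6927683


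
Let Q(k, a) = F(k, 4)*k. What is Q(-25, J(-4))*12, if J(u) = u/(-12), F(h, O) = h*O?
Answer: 30000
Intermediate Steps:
F(h, O) = O*h
J(u) = -u/12 (J(u) = u*(-1/12) = -u/12)
Q(k, a) = 4*k**2 (Q(k, a) = (4*k)*k = 4*k**2)
Q(-25, J(-4))*12 = (4*(-25)**2)*12 = (4*625)*12 = 2500*12 = 30000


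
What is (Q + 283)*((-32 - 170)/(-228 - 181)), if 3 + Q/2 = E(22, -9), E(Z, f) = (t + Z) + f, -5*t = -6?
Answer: 308454/2045 ≈ 150.83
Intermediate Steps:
t = 6/5 (t = -⅕*(-6) = 6/5 ≈ 1.2000)
E(Z, f) = 6/5 + Z + f (E(Z, f) = (6/5 + Z) + f = 6/5 + Z + f)
Q = 112/5 (Q = -6 + 2*(6/5 + 22 - 9) = -6 + 2*(71/5) = -6 + 142/5 = 112/5 ≈ 22.400)
(Q + 283)*((-32 - 170)/(-228 - 181)) = (112/5 + 283)*((-32 - 170)/(-228 - 181)) = 1527*(-202/(-409))/5 = 1527*(-202*(-1/409))/5 = (1527/5)*(202/409) = 308454/2045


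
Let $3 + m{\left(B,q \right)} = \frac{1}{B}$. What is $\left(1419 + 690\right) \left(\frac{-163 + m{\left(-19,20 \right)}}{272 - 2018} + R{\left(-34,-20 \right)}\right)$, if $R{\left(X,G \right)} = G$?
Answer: $- \frac{24432025}{582} \approx -41979.0$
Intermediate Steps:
$m{\left(B,q \right)} = -3 + \frac{1}{B}$
$\left(1419 + 690\right) \left(\frac{-163 + m{\left(-19,20 \right)}}{272 - 2018} + R{\left(-34,-20 \right)}\right) = \left(1419 + 690\right) \left(\frac{-163 - \left(3 - \frac{1}{-19}\right)}{272 - 2018} - 20\right) = 2109 \left(\frac{-163 - \frac{58}{19}}{-1746} - 20\right) = 2109 \left(\left(-163 - \frac{58}{19}\right) \left(- \frac{1}{1746}\right) - 20\right) = 2109 \left(\left(- \frac{3155}{19}\right) \left(- \frac{1}{1746}\right) - 20\right) = 2109 \left(\frac{3155}{33174} - 20\right) = 2109 \left(- \frac{660325}{33174}\right) = - \frac{24432025}{582}$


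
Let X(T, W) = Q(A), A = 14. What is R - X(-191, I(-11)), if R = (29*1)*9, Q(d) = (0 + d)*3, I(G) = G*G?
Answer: 219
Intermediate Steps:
I(G) = G²
Q(d) = 3*d (Q(d) = d*3 = 3*d)
X(T, W) = 42 (X(T, W) = 3*14 = 42)
R = 261 (R = 29*9 = 261)
R - X(-191, I(-11)) = 261 - 1*42 = 261 - 42 = 219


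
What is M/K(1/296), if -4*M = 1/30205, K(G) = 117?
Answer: -1/14135940 ≈ -7.0742e-8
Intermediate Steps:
M = -1/120820 (M = -1/4/30205 = -1/4*1/30205 = -1/120820 ≈ -8.2768e-6)
M/K(1/296) = -1/120820/117 = -1/120820*1/117 = -1/14135940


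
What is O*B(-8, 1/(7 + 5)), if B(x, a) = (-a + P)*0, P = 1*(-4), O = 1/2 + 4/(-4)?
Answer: 0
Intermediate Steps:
O = -½ (O = 1*(½) + 4*(-¼) = ½ - 1 = -½ ≈ -0.50000)
P = -4
B(x, a) = 0 (B(x, a) = (-a - 4)*0 = (-4 - a)*0 = 0)
O*B(-8, 1/(7 + 5)) = -½*0 = 0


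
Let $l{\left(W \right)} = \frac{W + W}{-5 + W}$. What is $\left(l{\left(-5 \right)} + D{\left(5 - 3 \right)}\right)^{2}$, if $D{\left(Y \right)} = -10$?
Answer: $81$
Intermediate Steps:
$l{\left(W \right)} = \frac{2 W}{-5 + W}$
$\left(l{\left(-5 \right)} + D{\left(5 - 3 \right)}\right)^{2} = \left(2 \left(-5\right) \frac{1}{-5 - 5} - 10\right)^{2} = \left(2 \left(-5\right) \frac{1}{-10} - 10\right)^{2} = \left(2 \left(-5\right) \left(- \frac{1}{10}\right) - 10\right)^{2} = \left(1 - 10\right)^{2} = \left(-9\right)^{2} = 81$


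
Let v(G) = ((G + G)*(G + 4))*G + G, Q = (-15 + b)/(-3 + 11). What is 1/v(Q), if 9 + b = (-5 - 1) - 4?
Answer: -32/425 ≈ -0.075294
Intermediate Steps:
b = -19 (b = -9 + ((-5 - 1) - 4) = -9 + (-6 - 4) = -9 - 10 = -19)
Q = -17/4 (Q = (-15 - 19)/(-3 + 11) = -34/8 = -34*1/8 = -17/4 ≈ -4.2500)
v(G) = G + 2*G**2*(4 + G) (v(G) = ((2*G)*(4 + G))*G + G = (2*G*(4 + G))*G + G = 2*G**2*(4 + G) + G = G + 2*G**2*(4 + G))
1/v(Q) = 1/(-17*(1 + 2*(-17/4)**2 + 8*(-17/4))/4) = 1/(-17*(1 + 2*(289/16) - 34)/4) = 1/(-17*(1 + 289/8 - 34)/4) = 1/(-17/4*25/8) = 1/(-425/32) = -32/425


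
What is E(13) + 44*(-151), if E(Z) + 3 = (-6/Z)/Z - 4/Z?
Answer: -1123401/169 ≈ -6647.3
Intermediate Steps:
E(Z) = -3 - 6/Z² - 4/Z (E(Z) = -3 + ((-6/Z)/Z - 4/Z) = -3 + (-6/Z² - 4/Z) = -3 - 6/Z² - 4/Z)
E(13) + 44*(-151) = (-3 - 6/13² - 4/13) + 44*(-151) = (-3 - 6*1/169 - 4*1/13) - 6644 = (-3 - 6/169 - 4/13) - 6644 = -565/169 - 6644 = -1123401/169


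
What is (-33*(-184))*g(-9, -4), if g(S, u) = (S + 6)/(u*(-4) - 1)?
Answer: -6072/5 ≈ -1214.4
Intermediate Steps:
g(S, u) = (6 + S)/(-1 - 4*u) (g(S, u) = (6 + S)/(-4*u - 1) = (6 + S)/(-1 - 4*u))
(-33*(-184))*g(-9, -4) = (-33*(-184))*((-6 - 1*(-9))/(1 + 4*(-4))) = 6072*((-6 + 9)/(1 - 16)) = 6072*(3/(-15)) = 6072*(-1/15*3) = 6072*(-⅕) = -6072/5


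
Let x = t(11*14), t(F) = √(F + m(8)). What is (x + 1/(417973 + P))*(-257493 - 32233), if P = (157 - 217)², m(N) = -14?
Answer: -289726/421573 - 579452*√35 ≈ -3.4281e+6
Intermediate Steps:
t(F) = √(-14 + F) (t(F) = √(F - 14) = √(-14 + F))
x = 2*√35 (x = √(-14 + 11*14) = √(-14 + 154) = √140 = 2*√35 ≈ 11.832)
P = 3600 (P = (-60)² = 3600)
(x + 1/(417973 + P))*(-257493 - 32233) = (2*√35 + 1/(417973 + 3600))*(-257493 - 32233) = (2*√35 + 1/421573)*(-289726) = (1/421573 + 2*√35)*(-289726) = -289726/421573 - 579452*√35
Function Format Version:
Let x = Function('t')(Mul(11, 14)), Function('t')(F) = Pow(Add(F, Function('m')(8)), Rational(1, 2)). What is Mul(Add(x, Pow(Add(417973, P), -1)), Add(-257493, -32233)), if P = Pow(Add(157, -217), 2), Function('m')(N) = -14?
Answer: Add(Rational(-289726, 421573), Mul(-579452, Pow(35, Rational(1, 2)))) ≈ -3.4281e+6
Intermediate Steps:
Function('t')(F) = Pow(Add(-14, F), Rational(1, 2)) (Function('t')(F) = Pow(Add(F, -14), Rational(1, 2)) = Pow(Add(-14, F), Rational(1, 2)))
x = Mul(2, Pow(35, Rational(1, 2))) (x = Pow(Add(-14, Mul(11, 14)), Rational(1, 2)) = Pow(Add(-14, 154), Rational(1, 2)) = Pow(140, Rational(1, 2)) = Mul(2, Pow(35, Rational(1, 2))) ≈ 11.832)
P = 3600 (P = Pow(-60, 2) = 3600)
Mul(Add(x, Pow(Add(417973, P), -1)), Add(-257493, -32233)) = Mul(Add(Mul(2, Pow(35, Rational(1, 2))), Pow(Add(417973, 3600), -1)), Add(-257493, -32233)) = Mul(Add(Mul(2, Pow(35, Rational(1, 2))), Pow(421573, -1)), -289726) = Mul(Add(Mul(2, Pow(35, Rational(1, 2))), Rational(1, 421573)), -289726) = Mul(Add(Rational(1, 421573), Mul(2, Pow(35, Rational(1, 2)))), -289726) = Add(Rational(-289726, 421573), Mul(-579452, Pow(35, Rational(1, 2))))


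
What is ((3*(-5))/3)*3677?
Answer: -18385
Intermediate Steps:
((3*(-5))/3)*3677 = -15*⅓*3677 = -5*3677 = -18385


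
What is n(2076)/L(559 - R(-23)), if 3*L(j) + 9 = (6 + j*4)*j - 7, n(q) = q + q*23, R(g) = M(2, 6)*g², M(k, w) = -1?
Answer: 1038/32927 ≈ 0.031524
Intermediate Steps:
R(g) = -g²
n(q) = 24*q (n(q) = q + 23*q = 24*q)
L(j) = -16/3 + j*(6 + 4*j)/3 (L(j) = -3 + ((6 + j*4)*j - 7)/3 = -3 + ((6 + 4*j)*j - 7)/3 = -3 + (j*(6 + 4*j) - 7)/3 = -3 + (-7 + j*(6 + 4*j))/3 = -3 + (-7/3 + j*(6 + 4*j)/3) = -16/3 + j*(6 + 4*j)/3)
n(2076)/L(559 - R(-23)) = (24*2076)/(-16/3 + 2*(559 - (-1)*(-23)²) + 4*(559 - (-1)*(-23)²)²/3) = 49824/(-16/3 + 2*(559 - (-1)*529) + 4*(559 - (-1)*529)²/3) = 49824/(-16/3 + 2*(559 - 1*(-529)) + 4*(559 - 1*(-529))²/3) = 49824/(-16/3 + 2*(559 + 529) + 4*(559 + 529)²/3) = 49824/(-16/3 + 2*1088 + (4/3)*1088²) = 49824/(-16/3 + 2176 + (4/3)*1183744) = 49824/(-16/3 + 2176 + 4734976/3) = 49824/1580496 = 49824*(1/1580496) = 1038/32927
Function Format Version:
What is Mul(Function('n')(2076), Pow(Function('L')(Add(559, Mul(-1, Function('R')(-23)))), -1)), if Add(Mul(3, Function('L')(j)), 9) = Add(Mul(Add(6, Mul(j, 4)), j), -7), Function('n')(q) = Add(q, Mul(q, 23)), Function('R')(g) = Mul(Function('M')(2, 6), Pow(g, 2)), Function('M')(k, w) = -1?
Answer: Rational(1038, 32927) ≈ 0.031524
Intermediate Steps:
Function('R')(g) = Mul(-1, Pow(g, 2))
Function('n')(q) = Mul(24, q) (Function('n')(q) = Add(q, Mul(23, q)) = Mul(24, q))
Function('L')(j) = Add(Rational(-16, 3), Mul(Rational(1, 3), j, Add(6, Mul(4, j)))) (Function('L')(j) = Add(-3, Mul(Rational(1, 3), Add(Mul(Add(6, Mul(j, 4)), j), -7))) = Add(-3, Mul(Rational(1, 3), Add(Mul(Add(6, Mul(4, j)), j), -7))) = Add(-3, Mul(Rational(1, 3), Add(Mul(j, Add(6, Mul(4, j))), -7))) = Add(-3, Mul(Rational(1, 3), Add(-7, Mul(j, Add(6, Mul(4, j)))))) = Add(-3, Add(Rational(-7, 3), Mul(Rational(1, 3), j, Add(6, Mul(4, j))))) = Add(Rational(-16, 3), Mul(Rational(1, 3), j, Add(6, Mul(4, j)))))
Mul(Function('n')(2076), Pow(Function('L')(Add(559, Mul(-1, Function('R')(-23)))), -1)) = Mul(Mul(24, 2076), Pow(Add(Rational(-16, 3), Mul(2, Add(559, Mul(-1, Mul(-1, Pow(-23, 2))))), Mul(Rational(4, 3), Pow(Add(559, Mul(-1, Mul(-1, Pow(-23, 2)))), 2))), -1)) = Mul(49824, Pow(Add(Rational(-16, 3), Mul(2, Add(559, Mul(-1, Mul(-1, 529)))), Mul(Rational(4, 3), Pow(Add(559, Mul(-1, Mul(-1, 529))), 2))), -1)) = Mul(49824, Pow(Add(Rational(-16, 3), Mul(2, Add(559, Mul(-1, -529))), Mul(Rational(4, 3), Pow(Add(559, Mul(-1, -529)), 2))), -1)) = Mul(49824, Pow(Add(Rational(-16, 3), Mul(2, Add(559, 529)), Mul(Rational(4, 3), Pow(Add(559, 529), 2))), -1)) = Mul(49824, Pow(Add(Rational(-16, 3), Mul(2, 1088), Mul(Rational(4, 3), Pow(1088, 2))), -1)) = Mul(49824, Pow(Add(Rational(-16, 3), 2176, Mul(Rational(4, 3), 1183744)), -1)) = Mul(49824, Pow(Add(Rational(-16, 3), 2176, Rational(4734976, 3)), -1)) = Mul(49824, Pow(1580496, -1)) = Mul(49824, Rational(1, 1580496)) = Rational(1038, 32927)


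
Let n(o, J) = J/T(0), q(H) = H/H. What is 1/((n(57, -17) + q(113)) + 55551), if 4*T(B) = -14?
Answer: 7/388898 ≈ 1.8000e-5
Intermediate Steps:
T(B) = -7/2 (T(B) = (¼)*(-14) = -7/2)
q(H) = 1
n(o, J) = -2*J/7 (n(o, J) = J/(-7/2) = J*(-2/7) = -2*J/7)
1/((n(57, -17) + q(113)) + 55551) = 1/((-2/7*(-17) + 1) + 55551) = 1/((34/7 + 1) + 55551) = 1/(41/7 + 55551) = 1/(388898/7) = 7/388898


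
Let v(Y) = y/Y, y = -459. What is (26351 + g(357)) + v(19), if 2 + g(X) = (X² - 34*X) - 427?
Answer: 2682968/19 ≈ 1.4121e+5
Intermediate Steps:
v(Y) = -459/Y
g(X) = -429 + X² - 34*X (g(X) = -2 + ((X² - 34*X) - 427) = -2 + (-427 + X² - 34*X) = -429 + X² - 34*X)
(26351 + g(357)) + v(19) = (26351 + (-429 + 357² - 34*357)) - 459/19 = (26351 + (-429 + 127449 - 12138)) - 459*1/19 = (26351 + 114882) - 459/19 = 141233 - 459/19 = 2682968/19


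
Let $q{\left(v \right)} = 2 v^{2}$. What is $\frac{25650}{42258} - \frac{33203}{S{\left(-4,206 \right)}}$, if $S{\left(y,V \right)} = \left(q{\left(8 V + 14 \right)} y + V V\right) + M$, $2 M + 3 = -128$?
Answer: $\frac{189042919283}{310674921009} \approx 0.60849$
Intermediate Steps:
$M = - \frac{131}{2}$ ($M = - \frac{3}{2} + \frac{1}{2} \left(-128\right) = - \frac{3}{2} - 64 = - \frac{131}{2} \approx -65.5$)
$S{\left(y,V \right)} = - \frac{131}{2} + V^{2} + 2 y \left(14 + 8 V\right)^{2}$ ($S{\left(y,V \right)} = \left(2 \left(8 V + 14\right)^{2} y + V V\right) - \frac{131}{2} = \left(2 \left(14 + 8 V\right)^{2} y + V^{2}\right) - \frac{131}{2} = \left(2 y \left(14 + 8 V\right)^{2} + V^{2}\right) - \frac{131}{2} = \left(V^{2} + 2 y \left(14 + 8 V\right)^{2}\right) - \frac{131}{2} = - \frac{131}{2} + V^{2} + 2 y \left(14 + 8 V\right)^{2}$)
$\frac{25650}{42258} - \frac{33203}{S{\left(-4,206 \right)}} = \frac{25650}{42258} - \frac{33203}{- \frac{131}{2} + 206^{2} + 8 \left(-4\right) \left(7 + 4 \cdot 206\right)^{2}} = 25650 \cdot \frac{1}{42258} - \frac{33203}{- \frac{131}{2} + 42436 + 8 \left(-4\right) \left(7 + 824\right)^{2}} = \frac{4275}{7043} - \frac{33203}{- \frac{131}{2} + 42436 + 8 \left(-4\right) 831^{2}} = \frac{4275}{7043} - \frac{33203}{- \frac{131}{2} + 42436 + 8 \left(-4\right) 690561} = \frac{4275}{7043} - \frac{33203}{- \frac{131}{2} + 42436 - 22097952} = \frac{4275}{7043} - \frac{33203}{- \frac{44111163}{2}} = \frac{4275}{7043} - - \frac{66406}{44111163} = \frac{4275}{7043} + \frac{66406}{44111163} = \frac{189042919283}{310674921009}$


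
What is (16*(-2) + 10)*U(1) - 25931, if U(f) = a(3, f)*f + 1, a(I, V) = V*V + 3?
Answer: -26041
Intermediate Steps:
a(I, V) = 3 + V**2 (a(I, V) = V**2 + 3 = 3 + V**2)
U(f) = 1 + f*(3 + f**2) (U(f) = (3 + f**2)*f + 1 = f*(3 + f**2) + 1 = 1 + f*(3 + f**2))
(16*(-2) + 10)*U(1) - 25931 = (16*(-2) + 10)*(1 + 1*(3 + 1**2)) - 25931 = (-32 + 10)*(1 + 1*(3 + 1)) - 25931 = -22*(1 + 1*4) - 25931 = -22*(1 + 4) - 25931 = -22*5 - 25931 = -110 - 25931 = -26041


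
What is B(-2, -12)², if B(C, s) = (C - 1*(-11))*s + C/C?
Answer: 11449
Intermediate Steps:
B(C, s) = 1 + s*(11 + C) (B(C, s) = (C + 11)*s + 1 = (11 + C)*s + 1 = s*(11 + C) + 1 = 1 + s*(11 + C))
B(-2, -12)² = (1 + 11*(-12) - 2*(-12))² = (1 - 132 + 24)² = (-107)² = 11449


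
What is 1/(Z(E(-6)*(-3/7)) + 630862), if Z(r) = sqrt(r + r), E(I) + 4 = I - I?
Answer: 2208017/1392954020642 - sqrt(42)/1392954020642 ≈ 1.5851e-6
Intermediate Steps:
E(I) = -4 (E(I) = -4 + (I - I) = -4 + 0 = -4)
Z(r) = sqrt(2)*sqrt(r) (Z(r) = sqrt(2*r) = sqrt(2)*sqrt(r))
1/(Z(E(-6)*(-3/7)) + 630862) = 1/(sqrt(2)*sqrt(-(-12)/7) + 630862) = 1/(sqrt(2)*sqrt(-4*(-3/7)) + 630862) = 1/(sqrt(2)*sqrt(12/7) + 630862) = 1/(sqrt(2)*(2*sqrt(21)/7) + 630862) = 1/(2*sqrt(42)/7 + 630862) = 1/(630862 + 2*sqrt(42)/7)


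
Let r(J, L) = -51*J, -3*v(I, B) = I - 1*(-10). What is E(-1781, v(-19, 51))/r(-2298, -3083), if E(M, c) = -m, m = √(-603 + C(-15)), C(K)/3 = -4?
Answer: -I*√615/117198 ≈ -0.0002116*I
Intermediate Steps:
v(I, B) = -10/3 - I/3 (v(I, B) = -(I - 1*(-10))/3 = -(I + 10)/3 = -(10 + I)/3 = -10/3 - I/3)
C(K) = -12 (C(K) = 3*(-4) = -12)
m = I*√615 (m = √(-603 - 12) = √(-615) = I*√615 ≈ 24.799*I)
E(M, c) = -I*√615
E(-1781, v(-19, 51))/r(-2298, -3083) = (-I*√615)/((-51*(-2298))) = -I*√615/117198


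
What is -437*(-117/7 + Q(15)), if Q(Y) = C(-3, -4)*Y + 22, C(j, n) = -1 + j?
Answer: 167371/7 ≈ 23910.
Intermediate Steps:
Q(Y) = 22 - 4*Y (Q(Y) = (-1 - 3)*Y + 22 = -4*Y + 22 = 22 - 4*Y)
-437*(-117/7 + Q(15)) = -437*(-117/7 + (22 - 4*15)) = -437*(-117*⅐ + (22 - 60)) = -437*(-117/7 - 38) = -437*(-383/7) = 167371/7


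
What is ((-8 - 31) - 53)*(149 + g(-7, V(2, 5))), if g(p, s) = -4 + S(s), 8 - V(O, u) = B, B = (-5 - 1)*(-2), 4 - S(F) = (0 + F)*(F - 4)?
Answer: -10764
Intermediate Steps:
S(F) = 4 - F*(-4 + F) (S(F) = 4 - (0 + F)*(F - 4) = 4 - F*(-4 + F))
B = 12 (B = -6*(-2) = 12)
V(O, u) = -4 (V(O, u) = 8 - 1*12 = 8 - 12 = -4)
g(p, s) = -s² + 4*s (g(p, s) = -4 + (4 - s² + 4*s) = -s² + 4*s)
((-8 - 31) - 53)*(149 + g(-7, V(2, 5))) = ((-8 - 31) - 53)*(149 - 4*(4 - 1*(-4))) = (-39 - 53)*(149 - 4*(4 + 4)) = -92*(149 - 4*8) = -92*(149 - 32) = -92*117 = -10764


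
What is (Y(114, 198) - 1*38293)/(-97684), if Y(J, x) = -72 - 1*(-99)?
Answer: 19133/48842 ≈ 0.39173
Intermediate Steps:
Y(J, x) = 27 (Y(J, x) = -72 + 99 = 27)
(Y(114, 198) - 1*38293)/(-97684) = (27 - 1*38293)/(-97684) = (27 - 38293)*(-1/97684) = -38266*(-1/97684) = 19133/48842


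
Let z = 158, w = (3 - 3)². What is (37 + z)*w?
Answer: 0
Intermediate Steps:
w = 0 (w = 0² = 0)
(37 + z)*w = (37 + 158)*0 = 195*0 = 0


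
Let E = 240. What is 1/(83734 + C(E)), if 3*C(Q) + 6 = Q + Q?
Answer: 1/83892 ≈ 1.1920e-5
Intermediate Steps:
C(Q) = -2 + 2*Q/3 (C(Q) = -2 + (Q + Q)/3 = -2 + (2*Q)/3 = -2 + 2*Q/3)
1/(83734 + C(E)) = 1/(83734 + (-2 + (⅔)*240)) = 1/(83734 + (-2 + 160)) = 1/(83734 + 158) = 1/83892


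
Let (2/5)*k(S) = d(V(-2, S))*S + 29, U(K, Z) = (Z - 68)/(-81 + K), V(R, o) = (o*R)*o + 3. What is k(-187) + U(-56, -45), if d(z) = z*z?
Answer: -313250188340642/137 ≈ -2.2865e+12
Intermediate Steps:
V(R, o) = 3 + R*o**2 (V(R, o) = (R*o)*o + 3 = R*o**2 + 3 = 3 + R*o**2)
d(z) = z**2
U(K, Z) = (-68 + Z)/(-81 + K)
k(S) = 145/2 + 5*S*(3 - 2*S**2)**2/2 (k(S) = 5*((3 - 2*S**2)**2*S + 29)/2 = 5*(S*(3 - 2*S**2)**2 + 29)/2 = 5*(29 + S*(3 - 2*S**2)**2)/2 = 145/2 + 5*S*(3 - 2*S**2)**2/2)
k(-187) + U(-56, -45) = (145/2 + (5/2)*(-187)*(-3 + 2*(-187)**2)**2) + (-68 - 45)/(-81 - 56) = (145/2 + (5/2)*(-187)*(-3 + 2*34969)**2) - 113/(-137) = (145/2 + (5/2)*(-187)*(-3 + 69938)**2) - 1/137*(-113) = (145/2 + (5/2)*(-187)*69935**2) + 113/137 = (145/2 + (5/2)*(-187)*4890904225) + 113/137 = (145/2 - 4572995450375/2) + 113/137 = -2286497725115 + 113/137 = -313250188340642/137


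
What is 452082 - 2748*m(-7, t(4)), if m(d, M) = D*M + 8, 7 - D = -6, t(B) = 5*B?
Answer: -284382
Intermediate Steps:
D = 13 (D = 7 - 1*(-6) = 7 + 6 = 13)
m(d, M) = 8 + 13*M (m(d, M) = 13*M + 8 = 8 + 13*M)
452082 - 2748*m(-7, t(4)) = 452082 - 2748*(8 + 13*(5*4)) = 452082 - 2748*(8 + 13*20) = 452082 - 2748*(8 + 260) = 452082 - 2748*268 = 452082 - 1*736464 = 452082 - 736464 = -284382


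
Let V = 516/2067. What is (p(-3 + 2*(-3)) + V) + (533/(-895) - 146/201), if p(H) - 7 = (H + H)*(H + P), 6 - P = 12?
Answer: 34200596108/123947655 ≈ 275.93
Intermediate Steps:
P = -6 (P = 6 - 1*12 = 6 - 12 = -6)
p(H) = 7 + 2*H*(-6 + H) (p(H) = 7 + (H + H)*(H - 6) = 7 + (2*H)*(-6 + H) = 7 + 2*H*(-6 + H))
V = 172/689 (V = 516*(1/2067) = 172/689 ≈ 0.24964)
(p(-3 + 2*(-3)) + V) + (533/(-895) - 146/201) = ((7 - 12*(-3 + 2*(-3)) + 2*(-3 + 2*(-3))²) + 172/689) + (533/(-895) - 146/201) = ((7 - 12*(-3 - 6) + 2*(-3 - 6)²) + 172/689) + (533*(-1/895) - 146*1/201) = ((7 - 12*(-9) + 2*(-9)²) + 172/689) + (-533/895 - 146/201) = ((7 + 108 + 2*81) + 172/689) - 237803/179895 = ((7 + 108 + 162) + 172/689) - 237803/179895 = (277 + 172/689) - 237803/179895 = 191025/689 - 237803/179895 = 34200596108/123947655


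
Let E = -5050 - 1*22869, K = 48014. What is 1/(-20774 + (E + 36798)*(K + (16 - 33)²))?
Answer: 1/428861563 ≈ 2.3318e-9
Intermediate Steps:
E = -27919 (E = -5050 - 22869 = -27919)
1/(-20774 + (E + 36798)*(K + (16 - 33)²)) = 1/(-20774 + (-27919 + 36798)*(48014 + (16 - 33)²)) = 1/(-20774 + 8879*(48014 + (-17)²)) = 1/(-20774 + 8879*(48014 + 289)) = 1/(-20774 + 8879*48303) = 1/(-20774 + 428882337) = 1/428861563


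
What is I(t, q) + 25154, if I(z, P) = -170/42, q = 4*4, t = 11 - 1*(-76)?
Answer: 528149/21 ≈ 25150.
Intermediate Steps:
t = 87 (t = 11 + 76 = 87)
q = 16
I(z, P) = -85/21 (I(z, P) = -170*1/42 = -85/21)
I(t, q) + 25154 = -85/21 + 25154 = 528149/21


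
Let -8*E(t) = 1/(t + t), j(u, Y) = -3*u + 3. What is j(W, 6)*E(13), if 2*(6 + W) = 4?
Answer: -15/208 ≈ -0.072115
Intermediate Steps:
W = -4 (W = -6 + (1/2)*4 = -6 + 2 = -4)
j(u, Y) = 3 - 3*u
E(t) = -1/(16*t) (E(t) = -1/(8*(t + t)) = -1/(2*t)/8 = -1/(16*t))
j(W, 6)*E(13) = (3 - 3*(-4))*(-1/16/13) = (3 + 12)*(-1/16*1/13) = 15*(-1/208) = -15/208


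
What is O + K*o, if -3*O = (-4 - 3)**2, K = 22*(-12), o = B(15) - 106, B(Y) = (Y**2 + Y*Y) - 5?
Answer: -268537/3 ≈ -89512.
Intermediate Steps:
B(Y) = -5 + 2*Y**2 (B(Y) = (Y**2 + Y**2) - 5 = 2*Y**2 - 5 = -5 + 2*Y**2)
o = 339 (o = (-5 + 2*15**2) - 106 = (-5 + 2*225) - 106 = (-5 + 450) - 106 = 445 - 106 = 339)
K = -264
O = -49/3 (O = -(-4 - 3)**2/3 = -1/3*(-7)**2 = -1/3*49 = -49/3 ≈ -16.333)
O + K*o = -49/3 - 264*339 = -49/3 - 89496 = -268537/3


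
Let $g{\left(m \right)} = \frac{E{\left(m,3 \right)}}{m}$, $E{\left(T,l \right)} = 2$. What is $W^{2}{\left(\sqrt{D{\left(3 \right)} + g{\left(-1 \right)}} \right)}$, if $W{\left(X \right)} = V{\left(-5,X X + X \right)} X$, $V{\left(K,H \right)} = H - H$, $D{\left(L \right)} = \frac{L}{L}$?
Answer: $0$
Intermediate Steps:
$g{\left(m \right)} = \frac{2}{m}$
$D{\left(L \right)} = 1$
$V{\left(K,H \right)} = 0$
$W{\left(X \right)} = 0$ ($W{\left(X \right)} = 0 X = 0$)
$W^{2}{\left(\sqrt{D{\left(3 \right)} + g{\left(-1 \right)}} \right)} = 0^{2} = 0$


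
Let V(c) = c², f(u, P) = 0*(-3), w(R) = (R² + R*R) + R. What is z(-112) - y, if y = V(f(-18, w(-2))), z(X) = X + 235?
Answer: 123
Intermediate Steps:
w(R) = R + 2*R² (w(R) = (R² + R²) + R = 2*R² + R = R + 2*R²)
z(X) = 235 + X
f(u, P) = 0
y = 0 (y = 0² = 0)
z(-112) - y = (235 - 112) - 1*0 = 123 + 0 = 123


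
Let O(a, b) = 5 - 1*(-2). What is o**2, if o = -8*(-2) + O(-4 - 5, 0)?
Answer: 529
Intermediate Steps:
O(a, b) = 7 (O(a, b) = 5 + 2 = 7)
o = 23 (o = -8*(-2) + 7 = 16 + 7 = 23)
o**2 = 23**2 = 529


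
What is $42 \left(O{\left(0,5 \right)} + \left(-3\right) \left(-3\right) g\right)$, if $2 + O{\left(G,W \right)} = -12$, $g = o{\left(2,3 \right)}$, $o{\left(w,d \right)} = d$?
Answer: $546$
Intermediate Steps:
$g = 3$
$O{\left(G,W \right)} = -14$ ($O{\left(G,W \right)} = -2 - 12 = -14$)
$42 \left(O{\left(0,5 \right)} + \left(-3\right) \left(-3\right) g\right) = 42 \left(-14 + \left(-3\right) \left(-3\right) 3\right) = 42 \left(-14 + 9 \cdot 3\right) = 42 \left(-14 + 27\right) = 42 \cdot 13 = 546$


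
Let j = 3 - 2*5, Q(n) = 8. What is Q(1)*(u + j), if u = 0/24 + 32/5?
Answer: -24/5 ≈ -4.8000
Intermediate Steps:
j = -7 (j = 3 - 10 = -7)
u = 32/5 (u = 0*(1/24) + 32*(1/5) = 0 + 32/5 = 32/5 ≈ 6.4000)
Q(1)*(u + j) = 8*(32/5 - 7) = 8*(-3/5) = -24/5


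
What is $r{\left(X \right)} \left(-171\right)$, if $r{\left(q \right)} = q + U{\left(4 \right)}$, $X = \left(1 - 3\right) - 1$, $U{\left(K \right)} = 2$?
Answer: $171$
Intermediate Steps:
$X = -3$ ($X = -2 - 1 = -3$)
$r{\left(q \right)} = 2 + q$ ($r{\left(q \right)} = q + 2 = 2 + q$)
$r{\left(X \right)} \left(-171\right) = \left(2 - 3\right) \left(-171\right) = \left(-1\right) \left(-171\right) = 171$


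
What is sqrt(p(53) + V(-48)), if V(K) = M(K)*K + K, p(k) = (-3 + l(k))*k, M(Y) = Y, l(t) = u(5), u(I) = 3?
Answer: 4*sqrt(141) ≈ 47.497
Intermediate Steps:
l(t) = 3
p(k) = 0 (p(k) = (-3 + 3)*k = 0*k = 0)
V(K) = K + K**2 (V(K) = K*K + K = K**2 + K = K + K**2)
sqrt(p(53) + V(-48)) = sqrt(0 - 48*(1 - 48)) = sqrt(0 - 48*(-47)) = sqrt(0 + 2256) = sqrt(2256) = 4*sqrt(141)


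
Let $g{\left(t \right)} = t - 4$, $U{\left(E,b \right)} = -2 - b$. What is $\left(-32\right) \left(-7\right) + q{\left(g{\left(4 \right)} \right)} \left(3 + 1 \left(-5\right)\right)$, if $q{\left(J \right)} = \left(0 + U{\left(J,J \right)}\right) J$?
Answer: $224$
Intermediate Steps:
$g{\left(t \right)} = -4 + t$
$q{\left(J \right)} = J \left(-2 - J\right)$ ($q{\left(J \right)} = \left(0 - \left(2 + J\right)\right) J = \left(-2 - J\right) J = J \left(-2 - J\right)$)
$\left(-32\right) \left(-7\right) + q{\left(g{\left(4 \right)} \right)} \left(3 + 1 \left(-5\right)\right) = \left(-32\right) \left(-7\right) + - \left(-4 + 4\right) \left(2 + \left(-4 + 4\right)\right) \left(3 + 1 \left(-5\right)\right) = 224 + \left(-1\right) 0 \left(2 + 0\right) \left(3 - 5\right) = 224 + \left(-1\right) 0 \cdot 2 \left(-2\right) = 224 + 0 \left(-2\right) = 224 + 0 = 224$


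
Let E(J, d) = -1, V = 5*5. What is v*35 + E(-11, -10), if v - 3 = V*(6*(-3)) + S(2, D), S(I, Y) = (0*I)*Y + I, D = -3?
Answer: -15576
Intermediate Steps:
S(I, Y) = I (S(I, Y) = 0*Y + I = 0 + I = I)
V = 25
v = -445 (v = 3 + (25*(6*(-3)) + 2) = 3 + (25*(-18) + 2) = 3 + (-450 + 2) = 3 - 448 = -445)
v*35 + E(-11, -10) = -445*35 - 1 = -15575 - 1 = -15576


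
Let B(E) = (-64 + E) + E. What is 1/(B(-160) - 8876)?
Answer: -1/9260 ≈ -0.00010799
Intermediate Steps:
B(E) = -64 + 2*E
1/(B(-160) - 8876) = 1/((-64 + 2*(-160)) - 8876) = 1/((-64 - 320) - 8876) = 1/(-384 - 8876) = 1/(-9260) = -1/9260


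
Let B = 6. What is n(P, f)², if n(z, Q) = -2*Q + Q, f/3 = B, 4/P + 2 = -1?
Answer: 324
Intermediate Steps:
P = -4/3 (P = 4/(-2 - 1) = 4/(-3) = 4*(-⅓) = -4/3 ≈ -1.3333)
f = 18 (f = 3*6 = 18)
n(z, Q) = -Q
n(P, f)² = (-1*18)² = (-18)² = 324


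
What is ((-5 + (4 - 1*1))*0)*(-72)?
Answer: 0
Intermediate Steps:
((-5 + (4 - 1*1))*0)*(-72) = ((-5 + (4 - 1))*0)*(-72) = ((-5 + 3)*0)*(-72) = -2*0*(-72) = 0*(-72) = 0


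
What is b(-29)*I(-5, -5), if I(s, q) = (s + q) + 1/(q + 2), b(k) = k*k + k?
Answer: -25172/3 ≈ -8390.7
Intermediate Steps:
b(k) = k + k² (b(k) = k² + k = k + k²)
I(s, q) = q + s + 1/(2 + q) (I(s, q) = (q + s) + 1/(2 + q) = q + s + 1/(2 + q))
b(-29)*I(-5, -5) = (-29*(1 - 29))*((1 + (-5)² + 2*(-5) + 2*(-5) - 5*(-5))/(2 - 5)) = (-29*(-28))*((1 + 25 - 10 - 10 + 25)/(-3)) = 812*(-⅓*31) = 812*(-31/3) = -25172/3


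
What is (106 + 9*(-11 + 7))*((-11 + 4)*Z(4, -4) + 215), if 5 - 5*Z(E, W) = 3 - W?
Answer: 15246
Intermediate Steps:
Z(E, W) = ⅖ + W/5 (Z(E, W) = 1 - (3 - W)/5 = 1 + (-⅗ + W/5) = ⅖ + W/5)
(106 + 9*(-11 + 7))*((-11 + 4)*Z(4, -4) + 215) = (106 + 9*(-11 + 7))*((-11 + 4)*(⅖ + (⅕)*(-4)) + 215) = (106 + 9*(-4))*(-7*(⅖ - ⅘) + 215) = (106 - 36)*(-7*(-⅖) + 215) = 70*(14/5 + 215) = 70*(1089/5) = 15246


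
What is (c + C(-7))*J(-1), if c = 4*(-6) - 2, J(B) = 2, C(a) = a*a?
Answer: 46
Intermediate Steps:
C(a) = a**2
c = -26 (c = -24 - 2 = -26)
(c + C(-7))*J(-1) = (-26 + (-7)**2)*2 = (-26 + 49)*2 = 23*2 = 46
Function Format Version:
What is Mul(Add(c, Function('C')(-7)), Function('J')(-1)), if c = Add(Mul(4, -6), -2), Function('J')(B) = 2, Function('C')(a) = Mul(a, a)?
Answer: 46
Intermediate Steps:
Function('C')(a) = Pow(a, 2)
c = -26 (c = Add(-24, -2) = -26)
Mul(Add(c, Function('C')(-7)), Function('J')(-1)) = Mul(Add(-26, Pow(-7, 2)), 2) = Mul(Add(-26, 49), 2) = Mul(23, 2) = 46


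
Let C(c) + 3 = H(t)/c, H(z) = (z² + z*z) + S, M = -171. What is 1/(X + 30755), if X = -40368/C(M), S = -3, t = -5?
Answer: 35/1507858 ≈ 2.3212e-5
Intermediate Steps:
H(z) = -3 + 2*z² (H(z) = (z² + z*z) - 3 = (z² + z²) - 3 = 2*z² - 3 = -3 + 2*z²)
C(c) = -3 + 47/c (C(c) = -3 + (-3 + 2*(-5)²)/c = -3 + (-3 + 2*25)/c = -3 + (-3 + 50)/c = -3 + 47/c)
X = 431433/35 (X = -40368/(-3 + 47/(-171)) = -40368/(-3 + 47*(-1/171)) = -40368/(-3 - 47/171) = -40368/(-560/171) = -40368*(-171/560) = 431433/35 ≈ 12327.)
1/(X + 30755) = 1/(431433/35 + 30755) = 1/(1507858/35) = 35/1507858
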